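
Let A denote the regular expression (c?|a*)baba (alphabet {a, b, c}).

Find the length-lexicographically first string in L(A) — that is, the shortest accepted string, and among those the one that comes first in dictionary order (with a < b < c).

baba

By inspection of the expression, no string of length less than 4 matches, and baba is the lexicographically first match of length 4.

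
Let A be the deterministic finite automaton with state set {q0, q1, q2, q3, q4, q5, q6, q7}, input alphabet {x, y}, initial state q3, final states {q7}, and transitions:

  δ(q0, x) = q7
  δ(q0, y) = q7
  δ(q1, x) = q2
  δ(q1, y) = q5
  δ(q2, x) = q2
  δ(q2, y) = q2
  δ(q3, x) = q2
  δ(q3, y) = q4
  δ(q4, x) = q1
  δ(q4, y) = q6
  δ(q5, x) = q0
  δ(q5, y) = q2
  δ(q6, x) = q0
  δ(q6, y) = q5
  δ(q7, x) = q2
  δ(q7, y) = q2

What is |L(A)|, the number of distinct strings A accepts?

The useful subgraph on states {q0, q1, q3, q4, q5, q6, q7} is acyclic, so L(A) is finite; the longest accepting path visits 6 useful states, giving maximum string length 5.
Counting accepting paths from q3 by length: 2 of length 4, 4 of length 5. Total 6.

6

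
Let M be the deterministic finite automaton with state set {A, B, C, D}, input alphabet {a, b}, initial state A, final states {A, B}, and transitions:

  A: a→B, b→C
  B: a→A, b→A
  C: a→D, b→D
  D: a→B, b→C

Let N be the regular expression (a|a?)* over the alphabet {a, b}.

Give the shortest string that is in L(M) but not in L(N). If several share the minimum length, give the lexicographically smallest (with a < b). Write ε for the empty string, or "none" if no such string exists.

ab

The string ab is accepted by M but not by N.
No shorter string lies in the difference, and ab is the lexicographically first length-2 string in L(M) \ L(N).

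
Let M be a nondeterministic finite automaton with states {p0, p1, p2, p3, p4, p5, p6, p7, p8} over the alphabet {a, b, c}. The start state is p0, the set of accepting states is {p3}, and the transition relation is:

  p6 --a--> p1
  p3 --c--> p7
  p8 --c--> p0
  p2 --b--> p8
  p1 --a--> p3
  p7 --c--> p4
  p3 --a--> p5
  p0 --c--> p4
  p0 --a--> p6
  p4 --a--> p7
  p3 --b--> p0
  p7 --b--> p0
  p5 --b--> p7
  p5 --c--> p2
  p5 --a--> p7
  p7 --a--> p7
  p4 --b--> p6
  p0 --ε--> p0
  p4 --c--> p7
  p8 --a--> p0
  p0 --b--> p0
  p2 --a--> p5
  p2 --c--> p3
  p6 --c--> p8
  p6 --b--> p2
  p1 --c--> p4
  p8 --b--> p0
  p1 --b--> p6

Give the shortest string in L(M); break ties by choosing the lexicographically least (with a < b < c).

aaa

A breadth-first search from p0 reaches an accepting state first via the path p0 → p6 → p1 → p3 on input aaa.
No string of length < 3 is accepted (BFS exhausts all shorter strings without reaching an accepting state), and aaa is the lexicographically least accepting string of length 3.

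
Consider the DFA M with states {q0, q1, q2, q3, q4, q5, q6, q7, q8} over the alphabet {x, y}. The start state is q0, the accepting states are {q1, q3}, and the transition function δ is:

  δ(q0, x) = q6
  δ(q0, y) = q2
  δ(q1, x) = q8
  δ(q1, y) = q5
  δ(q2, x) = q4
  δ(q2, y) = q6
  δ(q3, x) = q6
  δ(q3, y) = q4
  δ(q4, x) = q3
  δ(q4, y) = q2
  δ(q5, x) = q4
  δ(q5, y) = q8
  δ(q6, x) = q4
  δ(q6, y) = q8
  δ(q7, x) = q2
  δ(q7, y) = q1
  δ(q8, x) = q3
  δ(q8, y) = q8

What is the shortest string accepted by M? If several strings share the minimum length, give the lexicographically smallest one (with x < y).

A breadth-first search from q0 reaches an accepting state first via the path q0 → q6 → q4 → q3 on input xxx.
No string of length < 3 is accepted (BFS exhausts all shorter strings without reaching an accepting state), and xxx is the lexicographically least accepting string of length 3.

xxx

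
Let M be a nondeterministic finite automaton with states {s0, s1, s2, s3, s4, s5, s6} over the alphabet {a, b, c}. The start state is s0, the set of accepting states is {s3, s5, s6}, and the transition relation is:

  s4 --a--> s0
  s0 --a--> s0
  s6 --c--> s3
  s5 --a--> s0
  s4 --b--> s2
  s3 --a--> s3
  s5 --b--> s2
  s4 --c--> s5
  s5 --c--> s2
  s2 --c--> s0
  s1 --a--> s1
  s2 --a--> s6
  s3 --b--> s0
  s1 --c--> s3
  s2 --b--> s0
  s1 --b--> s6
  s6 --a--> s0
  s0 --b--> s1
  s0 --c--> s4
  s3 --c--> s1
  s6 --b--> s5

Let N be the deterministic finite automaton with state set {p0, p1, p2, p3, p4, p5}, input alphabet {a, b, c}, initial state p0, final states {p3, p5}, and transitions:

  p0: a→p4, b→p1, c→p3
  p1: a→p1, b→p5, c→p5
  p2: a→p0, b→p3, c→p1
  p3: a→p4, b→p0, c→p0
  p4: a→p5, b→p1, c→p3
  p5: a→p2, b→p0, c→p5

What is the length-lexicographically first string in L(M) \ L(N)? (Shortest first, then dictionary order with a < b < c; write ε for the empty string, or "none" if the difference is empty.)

cc

The string cc is accepted by M but not by N.
No shorter string lies in the difference, and cc is the lexicographically first length-2 string in L(M) \ L(N).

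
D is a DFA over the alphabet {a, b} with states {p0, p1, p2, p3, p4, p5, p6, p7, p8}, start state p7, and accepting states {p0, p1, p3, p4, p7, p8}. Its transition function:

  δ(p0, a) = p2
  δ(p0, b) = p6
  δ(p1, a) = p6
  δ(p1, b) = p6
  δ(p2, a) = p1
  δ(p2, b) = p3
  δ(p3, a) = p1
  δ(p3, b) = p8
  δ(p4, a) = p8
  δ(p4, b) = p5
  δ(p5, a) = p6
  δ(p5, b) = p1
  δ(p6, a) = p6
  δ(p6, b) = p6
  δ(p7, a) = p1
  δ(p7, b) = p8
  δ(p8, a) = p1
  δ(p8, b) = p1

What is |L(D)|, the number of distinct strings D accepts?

5

The useful subgraph on states {p1, p7, p8} is acyclic, so L(D) is finite; the longest accepting path visits 3 useful states, giving maximum string length 2.
Counting accepting paths from p7 by length: 1 of length 0, 2 of length 1, 2 of length 2. Total 5.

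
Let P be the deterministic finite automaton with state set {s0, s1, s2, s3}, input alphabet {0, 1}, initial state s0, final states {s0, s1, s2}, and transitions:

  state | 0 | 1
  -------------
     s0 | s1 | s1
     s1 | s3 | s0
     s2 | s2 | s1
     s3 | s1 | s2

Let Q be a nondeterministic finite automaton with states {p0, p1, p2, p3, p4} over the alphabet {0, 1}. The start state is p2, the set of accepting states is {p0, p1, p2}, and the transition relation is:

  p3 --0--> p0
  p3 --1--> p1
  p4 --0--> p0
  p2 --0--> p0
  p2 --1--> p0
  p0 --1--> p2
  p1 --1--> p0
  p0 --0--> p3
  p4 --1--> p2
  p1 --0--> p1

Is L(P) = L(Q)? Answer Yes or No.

Exploring the product automaton P × Q from the start pair (s0, p2), following both machines on each input symbol, reaches 4 state pairs: (s0, p2), (s1, p0), (s3, p3), (s2, p1).
P accepts in {s0, s1, s2} and Q accepts in {p0, p1, p2}. In every reachable pair the two components are either both accepting — (s0, p2), (s1, p0), (s2, p1) — or both non-accepting, so no string is accepted by exactly one of the machines: L(P) \ L(Q) and L(Q) \ L(P) are both empty.
Hence every string is accepted by P iff it is accepted by Q, and the two languages coincide.

Yes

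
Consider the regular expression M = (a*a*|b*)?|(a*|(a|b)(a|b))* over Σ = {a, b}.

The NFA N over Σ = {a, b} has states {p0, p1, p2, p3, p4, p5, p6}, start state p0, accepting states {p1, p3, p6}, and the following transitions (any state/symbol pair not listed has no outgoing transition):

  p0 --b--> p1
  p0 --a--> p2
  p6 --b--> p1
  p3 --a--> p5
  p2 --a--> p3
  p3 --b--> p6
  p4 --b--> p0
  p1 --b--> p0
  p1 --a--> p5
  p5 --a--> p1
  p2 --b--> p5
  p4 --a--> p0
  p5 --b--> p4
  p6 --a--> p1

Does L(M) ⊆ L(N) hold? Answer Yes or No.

No

The empty string ε is in L(M) but not in L(N).
So L(M) ⊄ L(N).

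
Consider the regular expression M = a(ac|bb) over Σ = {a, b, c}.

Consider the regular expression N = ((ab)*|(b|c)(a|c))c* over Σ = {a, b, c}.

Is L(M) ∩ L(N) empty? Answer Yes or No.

Converting the expression M to a DFA (subset construction, then merging equivalent states) gives the minimal DFA with states {m0, m1, m2, m3, m4, m5}, start state m0, accepting states {m5} and transitions m0: a→m1, b→m2, c→m2; m1: a→m3, b→m4, c→m2; m2: a→m2, b→m2, c→m2; m3: a→m2, b→m2, c→m5; m4: a→m2, b→m5, c→m2; m5: a→m2, b→m2, c→m2.
Converting the expression N to a DFA (subset construction, then merging equivalent states) gives the minimal DFA with states {n0, n1, n2, n3, n4, n5, n6}, start state n0, accepting states {n0, n3, n5, n6} and transitions n0: a→n1, b→n2, c→n3; n1: a→n4, b→n5, c→n4; n2: a→n6, b→n4, c→n6; n3: a→n6, b→n4, c→n6; n4: a→n4, b→n4, c→n4; n5: a→n1, b→n4, c→n6; n6: a→n4, b→n4, c→n6.
Exploring the product automaton M × N from the start pair (m0, n0), following both machines on each input symbol, reaches 11 state pairs: (m0, n0), (m1, n1), (m2, n2), (m2, n3), (m3, n4), (m4, n5), (m2, n4), (m2, n6), (m5, n4), (m2, n1), (m2, n5).
M accepts in {m5} and N accepts in {n0, n3, n5, n6}; no reachable pair has both components accepting, so no string drives both machines to acceptance simultaneously and L(M) ∩ L(N) = ∅.
So no string is accepted by both, and the intersection is empty.

Yes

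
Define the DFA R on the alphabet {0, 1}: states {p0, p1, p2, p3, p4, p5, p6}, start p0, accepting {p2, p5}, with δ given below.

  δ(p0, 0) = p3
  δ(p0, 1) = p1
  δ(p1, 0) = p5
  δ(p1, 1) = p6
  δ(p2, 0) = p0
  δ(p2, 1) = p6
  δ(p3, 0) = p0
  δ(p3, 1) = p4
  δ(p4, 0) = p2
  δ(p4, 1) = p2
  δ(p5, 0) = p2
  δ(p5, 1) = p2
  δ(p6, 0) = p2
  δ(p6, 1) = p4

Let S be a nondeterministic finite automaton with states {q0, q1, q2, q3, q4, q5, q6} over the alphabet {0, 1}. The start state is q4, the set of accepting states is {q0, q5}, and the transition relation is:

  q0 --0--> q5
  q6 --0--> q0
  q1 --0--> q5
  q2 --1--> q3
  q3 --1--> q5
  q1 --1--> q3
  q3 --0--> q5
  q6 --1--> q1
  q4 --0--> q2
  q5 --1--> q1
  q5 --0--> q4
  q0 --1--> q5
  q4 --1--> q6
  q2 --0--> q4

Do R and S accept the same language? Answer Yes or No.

Exploring the product automaton R × S from the start pair (p0, q4), following both machines on each input symbol, reaches 7 state pairs: (p0, q4), (p3, q2), (p1, q6), (p4, q3), (p5, q0), (p6, q1), (p2, q5).
R accepts in {p2, p5} and S accepts in {q0, q5}. In every reachable pair the two components are either both accepting — (p5, q0), (p2, q5) — or both non-accepting, so no string is accepted by exactly one of the machines: L(R) \ L(S) and L(S) \ L(R) are both empty.
Hence every string is accepted by R iff it is accepted by S, and the two languages coincide.

Yes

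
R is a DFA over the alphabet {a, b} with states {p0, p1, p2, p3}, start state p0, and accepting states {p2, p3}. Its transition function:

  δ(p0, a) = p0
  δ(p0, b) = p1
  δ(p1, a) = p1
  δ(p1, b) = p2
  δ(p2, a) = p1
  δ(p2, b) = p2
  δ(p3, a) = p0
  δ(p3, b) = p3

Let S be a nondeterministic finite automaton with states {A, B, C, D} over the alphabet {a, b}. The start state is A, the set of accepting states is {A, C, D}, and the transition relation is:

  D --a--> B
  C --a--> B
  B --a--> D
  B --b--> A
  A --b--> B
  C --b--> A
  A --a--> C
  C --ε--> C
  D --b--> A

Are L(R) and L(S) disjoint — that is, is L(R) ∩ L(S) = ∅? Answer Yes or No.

The string bb is accepted by both R and S.
Hence L(R) ∩ L(S) ≠ ∅.

No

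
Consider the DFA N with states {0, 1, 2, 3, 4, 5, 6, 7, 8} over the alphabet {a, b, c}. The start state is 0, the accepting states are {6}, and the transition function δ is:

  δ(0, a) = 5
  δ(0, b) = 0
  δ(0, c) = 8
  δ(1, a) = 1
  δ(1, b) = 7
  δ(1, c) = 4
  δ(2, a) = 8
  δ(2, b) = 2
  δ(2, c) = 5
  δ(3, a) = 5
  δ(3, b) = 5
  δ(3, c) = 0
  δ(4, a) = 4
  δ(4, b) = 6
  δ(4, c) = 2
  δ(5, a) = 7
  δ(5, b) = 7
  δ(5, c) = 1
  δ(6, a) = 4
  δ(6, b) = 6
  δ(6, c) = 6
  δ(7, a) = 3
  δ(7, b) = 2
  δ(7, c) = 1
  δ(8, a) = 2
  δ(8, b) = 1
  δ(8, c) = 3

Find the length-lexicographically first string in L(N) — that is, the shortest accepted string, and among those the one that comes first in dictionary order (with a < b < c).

A breadth-first search from 0 reaches an accepting state first via the path 0 → 5 → 1 → 4 → 6 on input accb.
No string of length < 4 is accepted (BFS exhausts all shorter strings without reaching an accepting state), and accb is the lexicographically least accepting string of length 4.

accb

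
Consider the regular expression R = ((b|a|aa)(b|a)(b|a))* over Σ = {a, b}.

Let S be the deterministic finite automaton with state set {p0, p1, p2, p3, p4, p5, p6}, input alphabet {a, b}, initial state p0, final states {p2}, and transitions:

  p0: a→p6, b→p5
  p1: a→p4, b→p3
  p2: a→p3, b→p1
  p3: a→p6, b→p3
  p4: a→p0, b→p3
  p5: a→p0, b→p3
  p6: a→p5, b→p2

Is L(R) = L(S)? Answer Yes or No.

No

The empty string ε is accepted by R but rejected by S.
So L(R) ≠ L(S).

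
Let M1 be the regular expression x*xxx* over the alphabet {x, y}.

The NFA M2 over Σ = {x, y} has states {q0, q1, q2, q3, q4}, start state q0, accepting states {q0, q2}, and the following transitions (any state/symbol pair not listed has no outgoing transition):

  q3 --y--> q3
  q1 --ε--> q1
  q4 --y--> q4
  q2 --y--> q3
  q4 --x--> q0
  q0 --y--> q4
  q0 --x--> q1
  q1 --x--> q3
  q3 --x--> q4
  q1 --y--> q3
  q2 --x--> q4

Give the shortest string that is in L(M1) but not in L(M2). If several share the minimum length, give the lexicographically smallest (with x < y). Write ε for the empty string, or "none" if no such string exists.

The string xx is accepted by M1 but not by M2.
No shorter string lies in the difference, and xx is the lexicographically first length-2 string in L(M1) \ L(M2).

xx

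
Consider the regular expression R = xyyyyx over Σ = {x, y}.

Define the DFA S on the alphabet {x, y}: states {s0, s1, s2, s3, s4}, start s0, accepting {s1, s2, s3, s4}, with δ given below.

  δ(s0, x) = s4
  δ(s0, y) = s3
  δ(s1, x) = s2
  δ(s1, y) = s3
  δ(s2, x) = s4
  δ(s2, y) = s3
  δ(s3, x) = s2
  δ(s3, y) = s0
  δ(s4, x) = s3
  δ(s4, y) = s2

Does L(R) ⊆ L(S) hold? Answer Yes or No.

Yes

Converting the expression R to a DFA (subset construction, then merging equivalent states) gives the minimal DFA with states {r0, r1, r2, r3, r4, r5, r6, r7}, start state r0, accepting states {r7} and transitions r0: x→r1, y→r2; r1: x→r2, y→r3; r2: x→r2, y→r2; r3: x→r2, y→r4; r4: x→r2, y→r5; r5: x→r2, y→r6; r6: x→r7, y→r2; r7: x→r2, y→r2.
Exploring the product automaton R × S from the start pair (r0, s0), following both machines on each input symbol, reaches 11 state pairs: (r0, s0), (r1, s4), (r2, s3), (r3, s2), (r2, s2), (r2, s0), (r2, s4), (r4, s3), (r5, s0), (r6, s3), (r7, s2).
R accepts in {r7} and S accepts in {s1, s2, s3, s4}. The reachable pairs whose R-component is accepting are (r7, s2); in each of them the S-component is accepting too, so the product for L(R) \ L(S) (R-component accepting, S-component rejecting) has no reachable accepting pair and the difference is empty.
Hence every string in L(R) is also in L(S).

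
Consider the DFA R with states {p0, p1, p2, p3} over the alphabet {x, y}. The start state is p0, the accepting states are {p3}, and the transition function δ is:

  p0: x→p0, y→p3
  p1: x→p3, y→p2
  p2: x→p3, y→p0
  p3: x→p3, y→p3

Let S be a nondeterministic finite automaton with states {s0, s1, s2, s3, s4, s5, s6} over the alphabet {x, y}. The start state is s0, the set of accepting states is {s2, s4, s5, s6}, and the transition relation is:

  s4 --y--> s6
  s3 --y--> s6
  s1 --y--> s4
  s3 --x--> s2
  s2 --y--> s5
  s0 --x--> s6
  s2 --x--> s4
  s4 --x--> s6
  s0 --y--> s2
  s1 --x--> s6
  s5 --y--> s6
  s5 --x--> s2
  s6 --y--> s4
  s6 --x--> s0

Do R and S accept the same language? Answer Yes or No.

The string xyxx is accepted by R but rejected by S.
So L(R) ≠ L(S).

No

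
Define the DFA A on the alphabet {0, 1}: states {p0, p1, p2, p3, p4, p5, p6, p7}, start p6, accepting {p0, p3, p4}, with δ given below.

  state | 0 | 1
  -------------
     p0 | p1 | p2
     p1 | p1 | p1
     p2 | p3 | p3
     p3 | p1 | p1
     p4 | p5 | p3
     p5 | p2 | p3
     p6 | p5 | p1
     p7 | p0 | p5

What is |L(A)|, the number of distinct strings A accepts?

The useful subgraph on states {p2, p3, p5, p6} is acyclic, so L(A) is finite; the longest accepting path visits 4 useful states, giving maximum string length 3.
Counting accepting paths from p6 by length: 1 of length 2, 2 of length 3. Total 3.

3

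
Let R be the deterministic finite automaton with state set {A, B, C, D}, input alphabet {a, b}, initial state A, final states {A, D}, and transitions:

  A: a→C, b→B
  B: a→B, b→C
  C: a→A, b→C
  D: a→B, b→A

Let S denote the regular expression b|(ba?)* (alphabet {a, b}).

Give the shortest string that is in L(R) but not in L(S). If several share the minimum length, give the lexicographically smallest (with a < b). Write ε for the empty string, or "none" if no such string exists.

The string aa is accepted by R but not by S.
No shorter string lies in the difference, and aa is the lexicographically first length-2 string in L(R) \ L(S).

aa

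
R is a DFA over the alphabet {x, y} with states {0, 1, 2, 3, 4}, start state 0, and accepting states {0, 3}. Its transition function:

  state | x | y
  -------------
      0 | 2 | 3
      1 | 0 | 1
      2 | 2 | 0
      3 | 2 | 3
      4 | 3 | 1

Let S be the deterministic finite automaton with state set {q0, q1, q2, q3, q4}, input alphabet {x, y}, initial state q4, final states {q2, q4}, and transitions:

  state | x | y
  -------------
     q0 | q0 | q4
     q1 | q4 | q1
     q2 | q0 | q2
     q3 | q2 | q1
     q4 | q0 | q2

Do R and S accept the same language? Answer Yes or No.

Yes

Exploring the product automaton R × S from the start pair (0, q4), following both machines on each input symbol, reaches 3 state pairs: (0, q4), (2, q0), (3, q2).
R accepts in {0, 3} and S accepts in {q2, q4}. In every reachable pair the two components are either both accepting — (0, q4), (3, q2) — or both non-accepting, so no string is accepted by exactly one of the machines: L(R) \ L(S) and L(S) \ L(R) are both empty.
Hence every string is accepted by R iff it is accepted by S, and the two languages coincide.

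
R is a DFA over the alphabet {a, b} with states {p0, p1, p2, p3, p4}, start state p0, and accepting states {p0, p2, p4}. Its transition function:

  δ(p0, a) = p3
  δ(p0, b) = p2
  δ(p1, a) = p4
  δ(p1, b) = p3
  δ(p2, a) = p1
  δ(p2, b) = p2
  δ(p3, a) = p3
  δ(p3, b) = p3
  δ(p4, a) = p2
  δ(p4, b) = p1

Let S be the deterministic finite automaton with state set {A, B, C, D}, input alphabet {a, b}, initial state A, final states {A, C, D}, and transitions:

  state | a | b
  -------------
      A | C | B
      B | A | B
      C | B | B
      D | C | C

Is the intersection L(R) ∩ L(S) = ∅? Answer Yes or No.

The empty string ε is accepted by both R and S.
Hence L(R) ∩ L(S) ≠ ∅.

No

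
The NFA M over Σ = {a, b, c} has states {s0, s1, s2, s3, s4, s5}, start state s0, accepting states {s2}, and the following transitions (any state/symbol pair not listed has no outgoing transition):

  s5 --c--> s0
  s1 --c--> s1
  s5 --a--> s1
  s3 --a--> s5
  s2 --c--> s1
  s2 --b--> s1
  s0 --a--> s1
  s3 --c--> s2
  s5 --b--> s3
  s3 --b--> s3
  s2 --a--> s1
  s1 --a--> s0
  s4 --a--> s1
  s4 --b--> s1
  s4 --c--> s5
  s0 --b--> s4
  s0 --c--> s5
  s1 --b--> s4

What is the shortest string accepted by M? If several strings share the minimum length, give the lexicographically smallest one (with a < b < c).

A breadth-first search from s0 reaches an accepting state first via the path s0 → s5 → s3 → s2 on input cbc.
No string of length < 3 is accepted (BFS exhausts all shorter strings without reaching an accepting state), and cbc is the lexicographically least accepting string of length 3.

cbc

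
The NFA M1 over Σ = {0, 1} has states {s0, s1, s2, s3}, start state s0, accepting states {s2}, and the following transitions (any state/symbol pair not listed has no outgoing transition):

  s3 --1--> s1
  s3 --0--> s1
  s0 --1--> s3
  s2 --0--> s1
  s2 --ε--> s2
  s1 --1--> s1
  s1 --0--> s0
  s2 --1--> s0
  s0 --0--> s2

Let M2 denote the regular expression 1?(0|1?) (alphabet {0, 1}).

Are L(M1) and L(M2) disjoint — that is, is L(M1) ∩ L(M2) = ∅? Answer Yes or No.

No

The string 0 is accepted by both M1 and M2.
Hence L(M1) ∩ L(M2) ≠ ∅.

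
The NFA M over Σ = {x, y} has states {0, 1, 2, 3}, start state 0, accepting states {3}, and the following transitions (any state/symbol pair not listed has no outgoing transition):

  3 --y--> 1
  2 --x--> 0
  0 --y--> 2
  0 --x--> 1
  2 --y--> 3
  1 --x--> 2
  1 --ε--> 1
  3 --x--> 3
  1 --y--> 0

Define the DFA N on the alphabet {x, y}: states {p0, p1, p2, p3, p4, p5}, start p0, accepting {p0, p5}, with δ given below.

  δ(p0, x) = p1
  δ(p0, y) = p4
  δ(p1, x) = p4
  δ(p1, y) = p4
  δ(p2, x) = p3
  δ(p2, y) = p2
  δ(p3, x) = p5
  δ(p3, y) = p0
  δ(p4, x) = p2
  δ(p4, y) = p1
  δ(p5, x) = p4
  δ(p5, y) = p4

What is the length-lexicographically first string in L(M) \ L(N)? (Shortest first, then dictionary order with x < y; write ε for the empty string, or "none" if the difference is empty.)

The string yy is accepted by M but not by N.
No shorter string lies in the difference, and yy is the lexicographically first length-2 string in L(M) \ L(N).

yy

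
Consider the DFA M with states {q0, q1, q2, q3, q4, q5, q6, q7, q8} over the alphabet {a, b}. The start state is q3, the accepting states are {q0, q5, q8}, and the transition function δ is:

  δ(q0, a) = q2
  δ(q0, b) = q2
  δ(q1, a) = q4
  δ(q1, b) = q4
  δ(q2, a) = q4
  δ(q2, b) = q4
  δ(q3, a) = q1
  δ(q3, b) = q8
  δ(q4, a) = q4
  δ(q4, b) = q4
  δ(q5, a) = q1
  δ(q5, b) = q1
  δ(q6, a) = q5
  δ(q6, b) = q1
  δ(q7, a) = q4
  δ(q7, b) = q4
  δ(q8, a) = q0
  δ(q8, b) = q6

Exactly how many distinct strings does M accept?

The useful subgraph on states {q0, q3, q5, q6, q8} is acyclic, so L(M) is finite; the longest accepting path visits 4 useful states, giving maximum string length 3.
Counting accepting paths from q3 by length: 1 of length 1, 1 of length 2, 1 of length 3. Total 3.

3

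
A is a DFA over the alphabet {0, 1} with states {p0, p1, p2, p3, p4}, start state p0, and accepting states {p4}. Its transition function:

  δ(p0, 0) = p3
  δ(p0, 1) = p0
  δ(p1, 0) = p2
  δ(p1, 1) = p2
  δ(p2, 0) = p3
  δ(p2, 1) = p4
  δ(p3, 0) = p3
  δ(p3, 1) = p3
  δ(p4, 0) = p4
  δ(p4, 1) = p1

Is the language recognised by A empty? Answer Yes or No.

The states reachable from the start state are {p0, p3}.
None of the accepting states {p4} is reachable, so no string is accepted and L(A) = ∅.

Yes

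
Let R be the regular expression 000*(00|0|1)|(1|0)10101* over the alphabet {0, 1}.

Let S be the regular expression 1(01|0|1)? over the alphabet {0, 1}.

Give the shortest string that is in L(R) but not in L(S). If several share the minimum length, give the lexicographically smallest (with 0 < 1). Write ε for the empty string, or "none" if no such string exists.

The string 000 is accepted by R but not by S.
No shorter string lies in the difference, and 000 is the lexicographically first length-3 string in L(R) \ L(S).

000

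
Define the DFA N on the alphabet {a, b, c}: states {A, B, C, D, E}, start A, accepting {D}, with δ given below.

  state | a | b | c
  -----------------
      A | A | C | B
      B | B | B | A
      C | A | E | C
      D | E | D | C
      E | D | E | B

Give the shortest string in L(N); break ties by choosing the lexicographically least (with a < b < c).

A breadth-first search from A reaches an accepting state first via the path A → C → E → D on input bba.
No string of length < 3 is accepted (BFS exhausts all shorter strings without reaching an accepting state), and bba is the lexicographically least accepting string of length 3.

bba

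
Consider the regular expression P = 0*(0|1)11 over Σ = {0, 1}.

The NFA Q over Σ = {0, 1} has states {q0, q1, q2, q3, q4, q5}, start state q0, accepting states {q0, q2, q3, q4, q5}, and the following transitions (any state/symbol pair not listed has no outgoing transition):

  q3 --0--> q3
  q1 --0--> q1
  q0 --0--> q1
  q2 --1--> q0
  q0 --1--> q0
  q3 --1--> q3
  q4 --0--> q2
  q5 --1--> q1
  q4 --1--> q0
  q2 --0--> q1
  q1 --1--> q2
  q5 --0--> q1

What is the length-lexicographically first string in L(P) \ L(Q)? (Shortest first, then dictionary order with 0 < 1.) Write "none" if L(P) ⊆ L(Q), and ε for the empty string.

Converting the expression P to a DFA (subset construction, then merging equivalent states) gives the minimal DFA with states {p0, p1, p2, p3, p4, p5, p6, p7}, start state p0, accepting states {p6, p7} and transitions p0: 0→p1, 1→p2; p1: 0→p1, 1→p3; p2: 0→p4, 1→p5; p3: 0→p4, 1→p6; p4: 0→p4, 1→p4; p5: 0→p4, 1→p7; p6: 0→p4, 1→p7; p7: 0→p4, 1→p4.
Exploring the product automaton P × Q from the start pair (p0, q0), following both machines on each input symbol, reaches 10 state pairs: (p0, q0), (p1, q1), (p2, q0), (p3, q2), (p4, q1), (p5, q0), (p6, q0), (p4, q2), (p7, q0), (p4, q0).
P accepts in {p6, p7} and Q accepts in {q0, q2, q3, q4, q5}. The reachable pairs whose P-component is accepting are (p6, q0), (p7, q0); in each of them the Q-component is accepting too, so the product for L(P) \ L(Q) (P-component accepting, Q-component rejecting) has no reachable accepting pair and the difference is empty.
So every string accepted by P is also accepted by Q: L(P) \ L(Q) = ∅ and there is no such string.

none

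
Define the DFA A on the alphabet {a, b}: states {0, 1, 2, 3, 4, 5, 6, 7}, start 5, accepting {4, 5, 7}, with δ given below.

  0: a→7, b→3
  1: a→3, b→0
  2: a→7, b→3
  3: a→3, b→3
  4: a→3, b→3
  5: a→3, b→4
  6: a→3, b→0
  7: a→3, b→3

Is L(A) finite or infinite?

finite

The useful states (reachable from 5 and able to reach an accepting state) are {4, 5}.
Restricted to these states the transition graph has no cycle, so every accepting path has bounded length and L is finite.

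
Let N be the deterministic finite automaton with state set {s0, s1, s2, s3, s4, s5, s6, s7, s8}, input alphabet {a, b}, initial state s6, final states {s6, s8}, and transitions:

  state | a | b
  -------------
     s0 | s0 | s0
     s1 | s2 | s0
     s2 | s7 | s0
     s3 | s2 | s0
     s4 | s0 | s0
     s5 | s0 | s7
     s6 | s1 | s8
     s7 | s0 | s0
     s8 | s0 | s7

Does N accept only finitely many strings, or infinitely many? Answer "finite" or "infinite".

The useful states (reachable from s6 and able to reach an accepting state) are {s6, s8}.
Restricted to these states the transition graph has no cycle, so every accepting path has bounded length and L is finite.

finite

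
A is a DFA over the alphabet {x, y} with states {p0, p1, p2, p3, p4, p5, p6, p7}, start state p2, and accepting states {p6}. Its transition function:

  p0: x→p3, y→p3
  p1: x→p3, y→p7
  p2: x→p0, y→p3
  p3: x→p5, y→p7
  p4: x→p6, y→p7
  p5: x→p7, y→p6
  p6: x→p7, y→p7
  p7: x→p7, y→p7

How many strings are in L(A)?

3

The useful subgraph on states {p0, p2, p3, p5, p6} is acyclic, so L(A) is finite; the longest accepting path visits 5 useful states, giving maximum string length 4.
Counting accepting paths from p2 by length: 1 of length 3, 2 of length 4. Total 3.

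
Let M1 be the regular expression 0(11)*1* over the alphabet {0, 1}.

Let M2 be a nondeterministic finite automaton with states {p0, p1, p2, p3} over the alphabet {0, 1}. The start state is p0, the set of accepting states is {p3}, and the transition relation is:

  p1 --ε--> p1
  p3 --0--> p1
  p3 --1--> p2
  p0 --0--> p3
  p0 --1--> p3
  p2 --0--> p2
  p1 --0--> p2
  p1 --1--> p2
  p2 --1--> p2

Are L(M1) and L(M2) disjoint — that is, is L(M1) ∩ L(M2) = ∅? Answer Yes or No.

No

The string 0 is accepted by both M1 and M2.
Hence L(M1) ∩ L(M2) ≠ ∅.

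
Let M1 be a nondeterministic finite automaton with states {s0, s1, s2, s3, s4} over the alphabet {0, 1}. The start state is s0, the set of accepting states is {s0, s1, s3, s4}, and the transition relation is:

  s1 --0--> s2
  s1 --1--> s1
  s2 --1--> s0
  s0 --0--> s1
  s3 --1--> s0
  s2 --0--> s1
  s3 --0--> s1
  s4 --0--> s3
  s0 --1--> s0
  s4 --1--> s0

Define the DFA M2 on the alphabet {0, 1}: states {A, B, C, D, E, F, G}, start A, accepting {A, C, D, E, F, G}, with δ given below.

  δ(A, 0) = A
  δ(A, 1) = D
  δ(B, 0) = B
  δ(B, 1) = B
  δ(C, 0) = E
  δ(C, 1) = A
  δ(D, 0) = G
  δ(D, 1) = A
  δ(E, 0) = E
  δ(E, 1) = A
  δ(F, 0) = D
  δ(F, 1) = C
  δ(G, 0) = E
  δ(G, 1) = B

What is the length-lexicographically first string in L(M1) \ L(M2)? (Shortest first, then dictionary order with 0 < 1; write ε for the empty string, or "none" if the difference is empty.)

The string 101 is accepted by M1 but not by M2.
No shorter string lies in the difference, and 101 is the lexicographically first length-3 string in L(M1) \ L(M2).

101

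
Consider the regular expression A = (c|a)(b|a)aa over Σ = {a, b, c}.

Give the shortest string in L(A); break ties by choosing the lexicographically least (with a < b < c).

aaaa

By inspection of the expression, no string of length less than 4 matches, and aaaa is the lexicographically first match of length 4.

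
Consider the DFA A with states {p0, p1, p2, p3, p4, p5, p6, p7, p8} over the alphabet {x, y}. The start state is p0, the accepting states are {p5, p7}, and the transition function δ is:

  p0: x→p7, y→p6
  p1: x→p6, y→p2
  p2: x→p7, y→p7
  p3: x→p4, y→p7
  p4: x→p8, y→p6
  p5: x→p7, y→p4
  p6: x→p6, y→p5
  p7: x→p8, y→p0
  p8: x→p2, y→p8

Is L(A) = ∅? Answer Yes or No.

The string x is accepted: the run p0 → p7 ends in the accepting state p7.
Since at least one string is accepted, L(A) is not empty.

No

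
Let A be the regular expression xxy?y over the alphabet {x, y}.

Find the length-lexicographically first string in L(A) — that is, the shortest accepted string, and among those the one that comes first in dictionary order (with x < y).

By inspection of the expression, no string of length less than 3 matches, and xxy is the lexicographically first match of length 3.

xxy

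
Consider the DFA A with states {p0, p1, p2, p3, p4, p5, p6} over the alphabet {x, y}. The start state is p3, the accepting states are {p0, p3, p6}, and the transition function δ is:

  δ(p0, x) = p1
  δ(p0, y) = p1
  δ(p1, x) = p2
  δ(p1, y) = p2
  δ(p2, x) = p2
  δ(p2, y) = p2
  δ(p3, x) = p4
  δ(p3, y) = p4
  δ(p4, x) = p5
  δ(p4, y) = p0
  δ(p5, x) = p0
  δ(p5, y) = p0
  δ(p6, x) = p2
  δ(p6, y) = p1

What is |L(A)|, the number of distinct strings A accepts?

7

The useful subgraph on states {p0, p3, p4, p5} is acyclic, so L(A) is finite; the longest accepting path visits 4 useful states, giving maximum string length 3.
Counting accepting paths from p3 by length: 1 of length 0, 2 of length 2, 4 of length 3. Total 7.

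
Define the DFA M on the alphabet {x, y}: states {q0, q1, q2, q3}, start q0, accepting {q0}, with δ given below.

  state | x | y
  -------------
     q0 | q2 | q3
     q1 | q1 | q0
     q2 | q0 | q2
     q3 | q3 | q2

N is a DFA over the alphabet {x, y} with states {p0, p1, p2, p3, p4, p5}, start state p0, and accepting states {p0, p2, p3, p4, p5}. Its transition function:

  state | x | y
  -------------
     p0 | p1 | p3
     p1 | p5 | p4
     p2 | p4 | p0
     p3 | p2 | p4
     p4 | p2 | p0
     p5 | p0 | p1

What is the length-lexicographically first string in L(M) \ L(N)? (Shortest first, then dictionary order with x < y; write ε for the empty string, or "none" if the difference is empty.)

xxxx

The string xxxx is accepted by M but not by N.
No shorter string lies in the difference, and xxxx is the lexicographically first length-4 string in L(M) \ L(N).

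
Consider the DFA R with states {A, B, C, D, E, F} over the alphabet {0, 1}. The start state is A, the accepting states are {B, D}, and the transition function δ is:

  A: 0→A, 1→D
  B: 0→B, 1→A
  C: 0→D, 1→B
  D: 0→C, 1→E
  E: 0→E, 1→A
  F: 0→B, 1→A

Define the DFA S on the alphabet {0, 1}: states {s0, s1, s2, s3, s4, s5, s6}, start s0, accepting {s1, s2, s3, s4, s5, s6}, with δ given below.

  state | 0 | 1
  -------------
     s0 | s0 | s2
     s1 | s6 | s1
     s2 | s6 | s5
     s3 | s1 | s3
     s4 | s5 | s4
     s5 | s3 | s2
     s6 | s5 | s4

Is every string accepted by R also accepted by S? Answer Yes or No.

Exploring the product automaton R × S from the start pair (A, s0), following both machines on each input symbol, reaches 29 state pairs: (A, s0), (D, s2), (C, s6), (E, s5), (D, s5), (B, s4), (E, s3), (A, s2), (C, s3), (E, s2), (B, s5), (A, s4), (E, s1), (A, s3), (A, s6), (D, s1), (B, s3), (E, s6), (A, s5), (D, s4), (A, s1), (D, s3), (B, s1), (C, s5), (E, s4), (C, s1), (B, s6), (B, s2), (D, s6).
R accepts in {B, D} and S accepts in {s1, s2, s3, s4, s5, s6}. The reachable pairs whose R-component is accepting are (D, s2), (D, s5), (B, s4), (B, s5), (D, s1), (B, s3), (D, s4), (D, s3), (B, s1), (B, s6), (B, s2), (D, s6); in each of them the S-component is accepting too, so the product for L(R) \ L(S) (R-component accepting, S-component rejecting) has no reachable accepting pair and the difference is empty.
Hence every string in L(R) is also in L(S).

Yes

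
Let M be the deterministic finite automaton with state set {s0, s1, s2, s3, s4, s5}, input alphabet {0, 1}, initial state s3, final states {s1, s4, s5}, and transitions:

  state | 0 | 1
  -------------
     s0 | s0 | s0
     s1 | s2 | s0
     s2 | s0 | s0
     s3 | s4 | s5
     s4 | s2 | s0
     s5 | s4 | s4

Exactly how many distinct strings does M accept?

The useful subgraph on states {s3, s4, s5} is acyclic, so L(M) is finite; the longest accepting path visits 3 useful states, giving maximum string length 2.
Counting accepting paths from s3 by length: 2 of length 1, 2 of length 2. Total 4.

4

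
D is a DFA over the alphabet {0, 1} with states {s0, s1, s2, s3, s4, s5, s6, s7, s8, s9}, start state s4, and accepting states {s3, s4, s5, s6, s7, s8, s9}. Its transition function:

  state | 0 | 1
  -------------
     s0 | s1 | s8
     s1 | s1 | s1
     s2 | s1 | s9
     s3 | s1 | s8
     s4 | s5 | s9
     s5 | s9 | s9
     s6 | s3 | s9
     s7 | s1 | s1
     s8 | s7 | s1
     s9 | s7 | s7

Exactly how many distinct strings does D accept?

The useful subgraph on states {s4, s5, s7, s9} is acyclic, so L(D) is finite; the longest accepting path visits 4 useful states, giving maximum string length 3.
Counting accepting paths from s4 by length: 1 of length 0, 2 of length 1, 4 of length 2, 4 of length 3. Total 11.

11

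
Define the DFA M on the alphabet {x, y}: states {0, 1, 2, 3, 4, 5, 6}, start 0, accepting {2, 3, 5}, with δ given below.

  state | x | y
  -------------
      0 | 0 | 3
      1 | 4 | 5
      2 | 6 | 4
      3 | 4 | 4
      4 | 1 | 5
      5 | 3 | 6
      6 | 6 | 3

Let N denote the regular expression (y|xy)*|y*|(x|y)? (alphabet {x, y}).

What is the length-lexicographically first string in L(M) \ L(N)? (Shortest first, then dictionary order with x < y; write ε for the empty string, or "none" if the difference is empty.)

The string xxy is accepted by M but not by N.
No shorter string lies in the difference, and xxy is the lexicographically first length-3 string in L(M) \ L(N).

xxy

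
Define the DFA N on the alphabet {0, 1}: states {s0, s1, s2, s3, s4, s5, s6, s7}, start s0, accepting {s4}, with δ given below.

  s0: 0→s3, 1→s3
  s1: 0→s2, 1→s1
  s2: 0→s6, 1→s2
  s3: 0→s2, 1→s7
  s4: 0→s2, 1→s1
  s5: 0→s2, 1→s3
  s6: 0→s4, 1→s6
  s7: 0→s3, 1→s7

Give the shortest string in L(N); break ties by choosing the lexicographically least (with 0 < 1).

0000

A breadth-first search from s0 reaches an accepting state first via the path s0 → s3 → s2 → s6 → s4 on input 0000.
No string of length < 4 is accepted (BFS exhausts all shorter strings without reaching an accepting state), and 0000 is the lexicographically least accepting string of length 4.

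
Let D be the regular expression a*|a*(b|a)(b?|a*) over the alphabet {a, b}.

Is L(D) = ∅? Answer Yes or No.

The empty string ε matches the expression, so it belongs to L(D).
Since L(D) contains at least one string, it is not empty.

No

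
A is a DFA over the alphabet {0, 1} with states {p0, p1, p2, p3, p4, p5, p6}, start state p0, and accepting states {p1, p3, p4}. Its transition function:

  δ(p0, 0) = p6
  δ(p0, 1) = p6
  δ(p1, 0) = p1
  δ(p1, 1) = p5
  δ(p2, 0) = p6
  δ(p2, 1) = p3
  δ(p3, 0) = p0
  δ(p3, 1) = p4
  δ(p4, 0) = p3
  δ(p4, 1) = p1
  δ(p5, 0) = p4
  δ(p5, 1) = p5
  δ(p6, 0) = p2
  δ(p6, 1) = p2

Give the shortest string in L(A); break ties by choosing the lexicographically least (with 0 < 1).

001

A breadth-first search from p0 reaches an accepting state first via the path p0 → p6 → p2 → p3 on input 001.
No string of length < 3 is accepted (BFS exhausts all shorter strings without reaching an accepting state), and 001 is the lexicographically least accepting string of length 3.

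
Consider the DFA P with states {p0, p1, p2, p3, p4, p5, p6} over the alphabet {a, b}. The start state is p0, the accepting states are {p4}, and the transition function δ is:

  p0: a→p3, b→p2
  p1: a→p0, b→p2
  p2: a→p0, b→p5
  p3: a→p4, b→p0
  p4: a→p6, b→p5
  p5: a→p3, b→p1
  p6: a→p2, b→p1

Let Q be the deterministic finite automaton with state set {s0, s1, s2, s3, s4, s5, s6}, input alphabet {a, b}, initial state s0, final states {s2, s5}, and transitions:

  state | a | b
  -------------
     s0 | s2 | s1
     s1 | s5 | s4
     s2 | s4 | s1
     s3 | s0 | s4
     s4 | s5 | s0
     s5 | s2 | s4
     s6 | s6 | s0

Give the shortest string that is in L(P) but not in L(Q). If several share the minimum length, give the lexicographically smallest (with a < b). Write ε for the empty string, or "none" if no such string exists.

aa

The string aa is accepted by P but not by Q.
No shorter string lies in the difference, and aa is the lexicographically first length-2 string in L(P) \ L(Q).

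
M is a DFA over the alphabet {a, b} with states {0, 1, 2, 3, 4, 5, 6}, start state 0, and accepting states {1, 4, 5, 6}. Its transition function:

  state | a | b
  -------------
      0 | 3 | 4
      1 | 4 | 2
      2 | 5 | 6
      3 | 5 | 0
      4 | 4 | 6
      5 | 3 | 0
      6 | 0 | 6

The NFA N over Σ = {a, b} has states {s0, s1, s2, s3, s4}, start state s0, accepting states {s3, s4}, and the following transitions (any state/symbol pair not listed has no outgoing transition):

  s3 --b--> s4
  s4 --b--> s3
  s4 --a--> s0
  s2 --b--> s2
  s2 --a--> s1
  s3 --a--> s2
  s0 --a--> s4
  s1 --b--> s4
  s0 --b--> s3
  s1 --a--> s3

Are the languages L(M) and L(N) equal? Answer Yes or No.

No

The string aa is accepted by M but rejected by N.
So L(M) ≠ L(N).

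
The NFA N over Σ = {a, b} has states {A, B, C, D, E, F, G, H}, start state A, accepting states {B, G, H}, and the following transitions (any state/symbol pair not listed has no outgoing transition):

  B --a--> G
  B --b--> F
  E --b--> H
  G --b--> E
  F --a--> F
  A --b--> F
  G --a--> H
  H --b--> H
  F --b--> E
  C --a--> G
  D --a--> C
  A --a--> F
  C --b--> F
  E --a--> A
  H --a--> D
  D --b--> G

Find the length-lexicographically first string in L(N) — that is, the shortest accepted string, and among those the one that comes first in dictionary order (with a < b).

abb

A breadth-first search from A reaches an accepting state first via the path A → F → E → H on input abb.
No string of length < 3 is accepted (BFS exhausts all shorter strings without reaching an accepting state), and abb is the lexicographically least accepting string of length 3.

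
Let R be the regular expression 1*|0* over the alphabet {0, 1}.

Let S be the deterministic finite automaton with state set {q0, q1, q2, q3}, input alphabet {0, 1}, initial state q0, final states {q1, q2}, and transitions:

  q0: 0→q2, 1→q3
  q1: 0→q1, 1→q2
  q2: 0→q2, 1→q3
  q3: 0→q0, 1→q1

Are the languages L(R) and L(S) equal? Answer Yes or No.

No

The empty string ε is accepted by R but rejected by S.
So L(R) ≠ L(S).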